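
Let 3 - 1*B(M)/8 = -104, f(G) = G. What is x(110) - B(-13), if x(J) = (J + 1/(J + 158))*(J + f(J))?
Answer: 1564103/67 ≈ 23345.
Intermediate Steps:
B(M) = 856 (B(M) = 24 - 8*(-104) = 24 + 832 = 856)
x(J) = 2*J*(J + 1/(158 + J)) (x(J) = (J + 1/(J + 158))*(J + J) = (J + 1/(158 + J))*(2*J) = 2*J*(J + 1/(158 + J)))
x(110) - B(-13) = 2*110*(1 + 110² + 158*110)/(158 + 110) - 1*856 = 2*110*(1 + 12100 + 17380)/268 - 856 = 2*110*(1/268)*29481 - 856 = 1621455/67 - 856 = 1564103/67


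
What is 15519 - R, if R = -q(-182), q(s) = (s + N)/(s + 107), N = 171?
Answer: 1163936/75 ≈ 15519.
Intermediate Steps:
q(s) = (171 + s)/(107 + s) (q(s) = (s + 171)/(s + 107) = (171 + s)/(107 + s))
R = -11/75 (R = -(171 - 182)/(107 - 182) = -(-11)/(-75) = -(-1)*(-11)/75 = -1*11/75 = -11/75 ≈ -0.14667)
15519 - R = 15519 - 1*(-11/75) = 15519 + 11/75 = 1163936/75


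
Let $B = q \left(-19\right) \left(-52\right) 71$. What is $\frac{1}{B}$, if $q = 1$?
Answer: $\frac{1}{70148} \approx 1.4256 \cdot 10^{-5}$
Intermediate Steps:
$B = 70148$ ($B = 1 \left(-19\right) \left(-52\right) 71 = \left(-19\right) \left(-52\right) 71 = 988 \cdot 71 = 70148$)
$\frac{1}{B} = \frac{1}{70148}$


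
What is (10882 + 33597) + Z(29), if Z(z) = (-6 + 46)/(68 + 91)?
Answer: 7072201/159 ≈ 44479.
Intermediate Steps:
Z(z) = 40/159
(10882 + 33597) + Z(29) = (10882 + 33597) + 40/159 = 44479 + 40/159 = 7072201/159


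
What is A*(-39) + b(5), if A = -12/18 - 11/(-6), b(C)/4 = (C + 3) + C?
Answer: 13/2 ≈ 6.5000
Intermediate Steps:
b(C) = 12 + 8*C (b(C) = 4*((C + 3) + C) = 4*((3 + C) + C) = 4*(3 + 2*C) = 12 + 8*C)
A = 7/6 (A = -12*1/18 - 11*(-1/6) = -2/3 + 11/6 = 7/6 ≈ 1.1667)
A*(-39) + b(5) = (7/6)*(-39) + (12 + 8*5) = -91/2 + (12 + 40) = -91/2 + 52 = 13/2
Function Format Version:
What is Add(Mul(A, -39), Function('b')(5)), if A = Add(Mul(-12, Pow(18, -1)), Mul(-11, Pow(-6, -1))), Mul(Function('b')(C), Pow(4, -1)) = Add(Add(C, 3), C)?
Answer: Rational(13, 2) ≈ 6.5000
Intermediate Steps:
Function('b')(C) = Add(12, Mul(8, C)) (Function('b')(C) = Mul(4, Add(Add(C, 3), C)) = Mul(4, Add(Add(3, C), C)) = Mul(4, Add(3, Mul(2, C))) = Add(12, Mul(8, C)))
A = Rational(7, 6) (A = Add(Mul(-12, Rational(1, 18)), Mul(-11, Rational(-1, 6))) = Add(Rational(-2, 3), Rational(11, 6)) = Rational(7, 6) ≈ 1.1667)
Add(Mul(A, -39), Function('b')(5)) = Add(Mul(Rational(7, 6), -39), Add(12, Mul(8, 5))) = Add(Rational(-91, 2), Add(12, 40)) = Add(Rational(-91, 2), 52) = Rational(13, 2)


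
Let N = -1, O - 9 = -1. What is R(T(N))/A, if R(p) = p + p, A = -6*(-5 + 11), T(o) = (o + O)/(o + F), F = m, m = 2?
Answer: -7/18 ≈ -0.38889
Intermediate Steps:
O = 8 (O = 9 - 1 = 8)
F = 2
T(o) = (8 + o)/(2 + o) (T(o) = (o + 8)/(o + 2) = (8 + o)/(2 + o))
A = -36 (A = -6*6 = -36)
R(p) = 2*p
R(T(N))/A = (2*((8 - 1)/(2 - 1)))/(-36) = (2*(7/1))*(-1/36) = (2*(1*7))*(-1/36) = (2*7)*(-1/36) = 14*(-1/36) = -7/18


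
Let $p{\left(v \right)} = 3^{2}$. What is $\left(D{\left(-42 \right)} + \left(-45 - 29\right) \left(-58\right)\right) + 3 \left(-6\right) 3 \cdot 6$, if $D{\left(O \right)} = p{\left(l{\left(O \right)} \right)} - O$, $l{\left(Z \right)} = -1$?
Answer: $4019$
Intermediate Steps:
$p{\left(v \right)} = 9$
$D{\left(O \right)} = 9 - O$
$\left(D{\left(-42 \right)} + \left(-45 - 29\right) \left(-58\right)\right) + 3 \left(-6\right) 3 \cdot 6 = \left(\left(9 - -42\right) + \left(-45 - 29\right) \left(-58\right)\right) + 3 \left(-6\right) 3 \cdot 6 = \left(\left(9 + 42\right) - -4292\right) + \left(-18\right) 3 \cdot 6 = \left(51 + 4292\right) - 324 = 4343 - 324 = 4019$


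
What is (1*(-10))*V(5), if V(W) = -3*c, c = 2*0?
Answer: 0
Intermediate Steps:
c = 0
V(W) = 0 (V(W) = -3*0 = 0)
(1*(-10))*V(5) = (1*(-10))*0 = -10*0 = 0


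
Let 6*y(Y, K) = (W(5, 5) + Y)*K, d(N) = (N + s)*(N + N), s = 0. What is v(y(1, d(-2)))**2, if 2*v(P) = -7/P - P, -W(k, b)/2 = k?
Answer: 22801/576 ≈ 39.585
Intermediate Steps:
W(k, b) = -2*k
d(N) = 2*N**2 (d(N) = (N + 0)*(N + N) = N*(2*N) = 2*N**2)
y(Y, K) = K*(-10 + Y)/6 (y(Y, K) = ((-2*5 + Y)*K)/6 = ((-10 + Y)*K)/6 = (K*(-10 + Y))/6 = K*(-10 + Y)/6)
v(P) = -7/(2*P) - P/2 (v(P) = (-7/P - P)/2 = (-P - 7/P)/2 = -7/(2*P) - P/2)
v(y(1, d(-2)))**2 = ((-7 - ((2*(-2)**2)*(-10 + 1)/6)**2)/(2*(((2*(-2)**2)*(-10 + 1)/6))))**2 = ((-7 - ((1/6)*(2*4)*(-9))**2)/(2*(((1/6)*(2*4)*(-9)))))**2 = ((-7 - ((1/6)*8*(-9))**2)/(2*(((1/6)*8*(-9)))))**2 = ((1/2)*(-7 - 1*(-12)**2)/(-12))**2 = ((1/2)*(-1/12)*(-7 - 1*144))**2 = ((1/2)*(-1/12)*(-7 - 144))**2 = ((1/2)*(-1/12)*(-151))**2 = (151/24)**2 = 22801/576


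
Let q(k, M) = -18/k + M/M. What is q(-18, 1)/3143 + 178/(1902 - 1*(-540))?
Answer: 282169/3837603 ≈ 0.073527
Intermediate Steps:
q(k, M) = 1 - 18/k (q(k, M) = -18/k + 1 = 1 - 18/k)
q(-18, 1)/3143 + 178/(1902 - 1*(-540)) = ((-18 - 18)/(-18))/3143 + 178/(1902 - 1*(-540)) = -1/18*(-36)*(1/3143) + 178/(1902 + 540) = 2*(1/3143) + 178/2442 = 2/3143 + 178*(1/2442) = 2/3143 + 89/1221 = 282169/3837603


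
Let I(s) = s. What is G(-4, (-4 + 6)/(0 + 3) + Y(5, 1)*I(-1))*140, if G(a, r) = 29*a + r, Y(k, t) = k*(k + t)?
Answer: -61040/3 ≈ -20347.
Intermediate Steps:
G(a, r) = r + 29*a
G(-4, (-4 + 6)/(0 + 3) + Y(5, 1)*I(-1))*140 = (((-4 + 6)/(0 + 3) + (5*(5 + 1))*(-1)) + 29*(-4))*140 = ((2/3 + (5*6)*(-1)) - 116)*140 = ((2*(⅓) + 30*(-1)) - 116)*140 = ((⅔ - 30) - 116)*140 = (-88/3 - 116)*140 = -436/3*140 = -61040/3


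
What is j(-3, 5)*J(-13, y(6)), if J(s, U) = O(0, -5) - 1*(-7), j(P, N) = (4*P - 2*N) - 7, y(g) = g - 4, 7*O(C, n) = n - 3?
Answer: -1189/7 ≈ -169.86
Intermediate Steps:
O(C, n) = -3/7 + n/7 (O(C, n) = (n - 3)/7 = (-3 + n)/7 = -3/7 + n/7)
y(g) = -4 + g
j(P, N) = -7 - 2*N + 4*P (j(P, N) = (-2*N + 4*P) - 7 = -7 - 2*N + 4*P)
J(s, U) = 41/7 (J(s, U) = (-3/7 + (⅐)*(-5)) - 1*(-7) = (-3/7 - 5/7) + 7 = -8/7 + 7 = 41/7)
j(-3, 5)*J(-13, y(6)) = (-7 - 2*5 + 4*(-3))*(41/7) = (-7 - 10 - 12)*(41/7) = -29*41/7 = -1189/7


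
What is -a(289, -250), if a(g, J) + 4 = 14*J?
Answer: 3504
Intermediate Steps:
a(g, J) = -4 + 14*J
-a(289, -250) = -(-4 + 14*(-250)) = -(-4 - 3500) = -1*(-3504) = 3504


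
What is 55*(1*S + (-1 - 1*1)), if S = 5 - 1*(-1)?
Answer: 220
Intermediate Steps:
S = 6 (S = 5 + 1 = 6)
55*(1*S + (-1 - 1*1)) = 55*(1*6 + (-1 - 1*1)) = 55*(6 + (-1 - 1)) = 55*(6 - 2) = 55*4 = 220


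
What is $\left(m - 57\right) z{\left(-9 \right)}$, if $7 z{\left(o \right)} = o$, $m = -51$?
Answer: $\frac{972}{7} \approx 138.86$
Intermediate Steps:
$z{\left(o \right)} = \frac{o}{7}$
$\left(m - 57\right) z{\left(-9 \right)} = \left(-51 - 57\right) \frac{1}{7} \left(-9\right) = \left(-108\right) \left(- \frac{9}{7}\right) = \frac{972}{7}$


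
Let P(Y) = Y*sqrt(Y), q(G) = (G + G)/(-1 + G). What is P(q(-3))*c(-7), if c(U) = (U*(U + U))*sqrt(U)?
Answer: 147*I*sqrt(42)/2 ≈ 476.33*I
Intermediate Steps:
q(G) = 2*G/(-1 + G) (q(G) = (2*G)/(-1 + G) = 2*G/(-1 + G))
P(Y) = Y**(3/2)
c(U) = 2*U**(5/2) (c(U) = (U*(2*U))*sqrt(U) = (2*U**2)*sqrt(U) = 2*U**(5/2))
P(q(-3))*c(-7) = (2*(-3)/(-1 - 3))**(3/2)*(2*(-7)**(5/2)) = (2*(-3)/(-4))**(3/2)*(2*(49*I*sqrt(7))) = (2*(-3)*(-1/4))**(3/2)*(98*I*sqrt(7)) = (3/2)**(3/2)*(98*I*sqrt(7)) = (3*sqrt(6)/4)*(98*I*sqrt(7)) = 147*I*sqrt(42)/2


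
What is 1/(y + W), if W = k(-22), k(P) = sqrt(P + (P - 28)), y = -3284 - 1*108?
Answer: -424/1438217 - 3*I*sqrt(2)/5752868 ≈ -0.00029481 - 7.3748e-7*I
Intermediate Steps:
y = -3392 (y = -3284 - 108 = -3392)
k(P) = sqrt(-28 + 2*P) (k(P) = sqrt(P + (-28 + P)) = sqrt(-28 + 2*P))
W = 6*I*sqrt(2) (W = sqrt(-28 + 2*(-22)) = sqrt(-28 - 44) = sqrt(-72) = 6*I*sqrt(2) ≈ 8.4853*I)
1/(y + W) = 1/(-3392 + 6*I*sqrt(2))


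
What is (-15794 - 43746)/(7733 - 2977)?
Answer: -14885/1189 ≈ -12.519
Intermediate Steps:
(-15794 - 43746)/(7733 - 2977) = -59540/4756 = -59540*1/4756 = -14885/1189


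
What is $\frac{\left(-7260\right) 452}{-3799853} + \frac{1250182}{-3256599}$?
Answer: $\frac{5936086927234}{12374597479947} \approx 0.4797$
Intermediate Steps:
$\frac{\left(-7260\right) 452}{-3799853} + \frac{1250182}{-3256599} = \left(-3281520\right) \left(- \frac{1}{3799853}\right) + 1250182 \left(- \frac{1}{3256599}\right) = \frac{3281520}{3799853} - \frac{1250182}{3256599} = \frac{5936086927234}{12374597479947}$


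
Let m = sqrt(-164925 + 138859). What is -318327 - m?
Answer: -318327 - I*sqrt(26066) ≈ -3.1833e+5 - 161.45*I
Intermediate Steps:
m = I*sqrt(26066) (m = sqrt(-26066) = I*sqrt(26066) ≈ 161.45*I)
-318327 - m = -318327 - I*sqrt(26066)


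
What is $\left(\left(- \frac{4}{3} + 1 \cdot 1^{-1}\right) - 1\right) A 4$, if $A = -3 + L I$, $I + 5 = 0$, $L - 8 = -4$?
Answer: $\frac{368}{3} \approx 122.67$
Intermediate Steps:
$L = 4$ ($L = 8 - 4 = 4$)
$I = -5$ ($I = -5 + 0 = -5$)
$A = -23$ ($A = -3 + 4 \left(-5\right) = -3 - 20 = -23$)
$\left(\left(- \frac{4}{3} + 1 \cdot 1^{-1}\right) - 1\right) A 4 = \left(\left(- \frac{4}{3} + 1 \cdot 1^{-1}\right) - 1\right) \left(-23\right) 4 = \left(\left(\left(-4\right) \frac{1}{3} + 1 \cdot 1\right) - 1\right) \left(-23\right) 4 = \left(\left(- \frac{4}{3} + 1\right) - 1\right) \left(-23\right) 4 = \left(- \frac{1}{3} - 1\right) \left(-23\right) 4 = \left(- \frac{4}{3}\right) \left(-23\right) 4 = \frac{92}{3} \cdot 4 = \frac{368}{3}$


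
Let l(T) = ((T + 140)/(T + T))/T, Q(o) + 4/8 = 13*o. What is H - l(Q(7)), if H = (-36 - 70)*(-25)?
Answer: 86816189/32761 ≈ 2650.0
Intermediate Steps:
Q(o) = -½ + 13*o
l(T) = (140 + T)/(2*T²) (l(T) = ((140 + T)/((2*T)))/T = ((140 + T)*(1/(2*T)))/T = ((140 + T)/(2*T))/T = (140 + T)/(2*T²))
H = 2650 (H = -106*(-25) = 2650)
H - l(Q(7)) = 2650 - (140 + (-½ + 13*7))/(2*(-½ + 13*7)²) = 2650 - (140 + (-½ + 91))/(2*(-½ + 91)²) = 2650 - (140 + 181/2)/(2*(181/2)²) = 2650 - 4*461/(2*32761*2) = 2650 - 1*461/32761 = 2650 - 461/32761 = 86816189/32761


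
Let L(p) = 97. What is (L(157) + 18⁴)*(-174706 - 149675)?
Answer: -34083684813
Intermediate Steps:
(L(157) + 18⁴)*(-174706 - 149675) = (97 + 18⁴)*(-174706 - 149675) = (97 + 104976)*(-324381) = 105073*(-324381) = -34083684813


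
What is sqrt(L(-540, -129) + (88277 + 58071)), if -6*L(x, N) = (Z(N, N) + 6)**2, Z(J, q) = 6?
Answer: 2*sqrt(36581) ≈ 382.52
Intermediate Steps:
L(x, N) = -24 (L(x, N) = -(6 + 6)**2/6 = -1/6*12**2 = -1/6*144 = -24)
sqrt(L(-540, -129) + (88277 + 58071)) = sqrt(-24 + (88277 + 58071)) = sqrt(-24 + 146348) = sqrt(146324) = 2*sqrt(36581)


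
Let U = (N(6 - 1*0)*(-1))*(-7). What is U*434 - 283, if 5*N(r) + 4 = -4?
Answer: -25719/5 ≈ -5143.8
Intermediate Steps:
N(r) = -8/5 (N(r) = -⅘ + (⅕)*(-4) = -⅘ - ⅘ = -8/5)
U = -56/5 (U = -8/5*(-1)*(-7) = (8/5)*(-7) = -56/5 ≈ -11.200)
U*434 - 283 = -56/5*434 - 283 = -24304/5 - 283 = -25719/5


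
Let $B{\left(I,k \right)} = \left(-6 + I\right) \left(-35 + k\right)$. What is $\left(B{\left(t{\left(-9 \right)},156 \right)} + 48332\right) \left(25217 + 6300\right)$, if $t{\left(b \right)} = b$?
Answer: $1466076289$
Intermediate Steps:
$B{\left(I,k \right)} = \left(-35 + k\right) \left(-6 + I\right)$
$\left(B{\left(t{\left(-9 \right)},156 \right)} + 48332\right) \left(25217 + 6300\right) = \left(\left(210 - -315 - 936 - 1404\right) + 48332\right) \left(25217 + 6300\right) = \left(\left(210 + 315 - 936 - 1404\right) + 48332\right) 31517 = \left(-1815 + 48332\right) 31517 = 46517 \cdot 31517 = 1466076289$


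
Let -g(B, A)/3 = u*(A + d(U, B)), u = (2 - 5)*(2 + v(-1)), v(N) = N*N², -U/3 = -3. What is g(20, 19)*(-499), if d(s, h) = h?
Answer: -175149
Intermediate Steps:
U = 9 (U = -3*(-3) = 9)
v(N) = N³
u = -3 (u = (2 - 5)*(2 + (-1)³) = -3*(2 - 1) = -3*1 = -3)
g(B, A) = 9*A + 9*B (g(B, A) = -(-9)*(A + B) = -3*(-3*A - 3*B) = 9*A + 9*B)
g(20, 19)*(-499) = (9*19 + 9*20)*(-499) = (171 + 180)*(-499) = 351*(-499) = -175149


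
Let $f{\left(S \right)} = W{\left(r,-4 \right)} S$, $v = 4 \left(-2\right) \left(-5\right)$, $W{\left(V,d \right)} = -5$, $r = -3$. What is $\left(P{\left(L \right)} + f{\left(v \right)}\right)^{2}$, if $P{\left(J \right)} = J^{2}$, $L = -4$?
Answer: $33856$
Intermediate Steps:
$v = 40$ ($v = \left(-8\right) \left(-5\right) = 40$)
$f{\left(S \right)} = - 5 S$
$\left(P{\left(L \right)} + f{\left(v \right)}\right)^{2} = \left(\left(-4\right)^{2} - 200\right)^{2} = \left(16 - 200\right)^{2} = \left(-184\right)^{2} = 33856$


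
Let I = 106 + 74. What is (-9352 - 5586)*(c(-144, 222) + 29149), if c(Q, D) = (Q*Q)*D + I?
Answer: -69203586298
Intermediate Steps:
I = 180
c(Q, D) = 180 + D*Q**2 (c(Q, D) = (Q*Q)*D + 180 = Q**2*D + 180 = D*Q**2 + 180 = 180 + D*Q**2)
(-9352 - 5586)*(c(-144, 222) + 29149) = (-9352 - 5586)*((180 + 222*(-144)**2) + 29149) = -14938*((180 + 222*20736) + 29149) = -14938*((180 + 4603392) + 29149) = -14938*(4603572 + 29149) = -14938*4632721 = -69203586298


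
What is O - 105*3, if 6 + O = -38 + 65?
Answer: -294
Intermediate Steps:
O = 21 (O = -6 + (-38 + 65) = -6 + 27 = 21)
O - 105*3 = 21 - 105*3 = 21 - 315 = -294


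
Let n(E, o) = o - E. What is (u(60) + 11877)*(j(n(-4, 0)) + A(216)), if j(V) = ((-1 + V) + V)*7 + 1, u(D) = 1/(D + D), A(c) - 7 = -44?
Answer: 18528133/120 ≈ 1.5440e+5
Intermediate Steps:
A(c) = -37 (A(c) = 7 - 44 = -37)
u(D) = 1/(2*D)
j(V) = -6 + 14*V (j(V) = (-1 + 2*V)*7 + 1 = (-7 + 14*V) + 1 = -6 + 14*V)
(u(60) + 11877)*(j(n(-4, 0)) + A(216)) = ((1/2)/60 + 11877)*((-6 + 14*(0 - 1*(-4))) - 37) = ((1/2)*(1/60) + 11877)*((-6 + 14*(0 + 4)) - 37) = (1/120 + 11877)*((-6 + 14*4) - 37) = 1425241*((-6 + 56) - 37)/120 = 1425241*(50 - 37)/120 = (1425241/120)*13 = 18528133/120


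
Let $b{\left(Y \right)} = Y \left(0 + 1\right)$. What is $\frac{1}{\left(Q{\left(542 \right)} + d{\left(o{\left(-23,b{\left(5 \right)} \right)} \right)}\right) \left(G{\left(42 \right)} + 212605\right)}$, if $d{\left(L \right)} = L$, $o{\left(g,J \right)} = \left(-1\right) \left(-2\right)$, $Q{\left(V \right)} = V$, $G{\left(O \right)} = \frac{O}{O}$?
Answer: $\frac{1}{115657664} \approx 8.6462 \cdot 10^{-9}$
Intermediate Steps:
$G{\left(O \right)} = 1$
$b{\left(Y \right)} = Y$ ($b{\left(Y \right)} = Y 1 = Y$)
$o{\left(g,J \right)} = 2$
$\frac{1}{\left(Q{\left(542 \right)} + d{\left(o{\left(-23,b{\left(5 \right)} \right)} \right)}\right) \left(G{\left(42 \right)} + 212605\right)} = \frac{1}{\left(542 + 2\right) \left(1 + 212605\right)} = \frac{1}{544 \cdot 212606} = \frac{1}{115657664}$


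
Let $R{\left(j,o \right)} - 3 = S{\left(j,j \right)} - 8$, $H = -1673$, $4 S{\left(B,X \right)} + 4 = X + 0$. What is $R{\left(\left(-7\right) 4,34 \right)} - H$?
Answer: $1660$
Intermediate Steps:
$S{\left(B,X \right)} = -1 + \frac{X}{4}$ ($S{\left(B,X \right)} = -1 + \frac{X + 0}{4} = -1 + \frac{X}{4}$)
$R{\left(j,o \right)} = -6 + \frac{j}{4}$ ($R{\left(j,o \right)} = 3 + \left(\left(-1 + \frac{j}{4}\right) - 8\right) = 3 + \left(-9 + \frac{j}{4}\right) = -6 + \frac{j}{4}$)
$R{\left(\left(-7\right) 4,34 \right)} - H = \left(-6 + \frac{\left(-7\right) 4}{4}\right) - -1673 = \left(-6 + \frac{1}{4} \left(-28\right)\right) + 1673 = \left(-6 - 7\right) + 1673 = -13 + 1673 = 1660$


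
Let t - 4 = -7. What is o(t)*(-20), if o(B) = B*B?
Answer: -180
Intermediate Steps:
t = -3 (t = 4 - 7 = -3)
o(B) = B**2
o(t)*(-20) = (-3)**2*(-20) = 9*(-20) = -180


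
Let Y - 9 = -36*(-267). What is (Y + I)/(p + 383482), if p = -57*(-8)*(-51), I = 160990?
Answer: 170611/360226 ≈ 0.47362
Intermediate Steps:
Y = 9621 (Y = 9 - 36*(-267) = 9 + 9612 = 9621)
p = -23256 (p = 456*(-51) = -23256)
(Y + I)/(p + 383482) = (9621 + 160990)/(-23256 + 383482) = 170611/360226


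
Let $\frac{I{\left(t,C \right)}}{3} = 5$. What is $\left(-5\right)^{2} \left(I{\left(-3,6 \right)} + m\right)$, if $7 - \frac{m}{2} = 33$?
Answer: $-925$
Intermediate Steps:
$I{\left(t,C \right)} = 15$ ($I{\left(t,C \right)} = 3 \cdot 5 = 15$)
$m = -52$ ($m = 14 - 66 = -52$)
$\left(-5\right)^{2} \left(I{\left(-3,6 \right)} + m\right) = \left(-5\right)^{2} \left(15 - 52\right) = 25 \left(-37\right) = -925$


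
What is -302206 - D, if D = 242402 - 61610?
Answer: -482998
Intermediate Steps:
D = 180792
-302206 - D = -302206 - 1*180792 = -302206 - 180792 = -482998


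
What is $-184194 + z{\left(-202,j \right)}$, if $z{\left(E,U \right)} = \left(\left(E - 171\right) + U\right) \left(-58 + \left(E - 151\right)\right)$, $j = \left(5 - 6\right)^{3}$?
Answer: $-30480$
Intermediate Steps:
$j = -1$ ($j = \left(5 - 6\right)^{3} = \left(-1\right)^{3} = -1$)
$z{\left(E,U \right)} = \left(-209 + E\right) \left(-171 + E + U\right)$ ($z{\left(E,U \right)} = \left(\left(E - 171\right) + U\right) \left(-58 + \left(E - 151\right)\right) = \left(\left(-171 + E\right) + U\right) \left(-58 + \left(-151 + E\right)\right) = \left(-171 + E + U\right) \left(-209 + E\right) = \left(-209 + E\right) \left(-171 + E + U\right)$)
$-184194 + z{\left(-202,j \right)} = -184194 - \left(-112910 - 40804\right) = -184194 + \left(35739 + 40804 + 76760 + 209 + 202\right) = -184194 + 153714 = -30480$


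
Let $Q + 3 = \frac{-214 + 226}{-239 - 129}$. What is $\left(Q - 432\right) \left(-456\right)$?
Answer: $\frac{4562622}{23} \approx 1.9837 \cdot 10^{5}$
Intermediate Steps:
$Q = - \frac{279}{92}$ ($Q = -3 + \frac{-214 + 226}{-239 - 129} = -3 + \frac{12}{-368} = -3 + 12 \left(- \frac{1}{368}\right) = -3 - \frac{3}{92} = - \frac{279}{92} \approx -3.0326$)
$\left(Q - 432\right) \left(-456\right) = \left(- \frac{279}{92} - 432\right) \left(-456\right) = \left(- \frac{40023}{92}\right) \left(-456\right) = \frac{4562622}{23}$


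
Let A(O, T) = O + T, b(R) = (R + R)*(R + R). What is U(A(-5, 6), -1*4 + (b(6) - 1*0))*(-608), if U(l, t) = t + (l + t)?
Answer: -170848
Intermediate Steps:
b(R) = 4*R² (b(R) = (2*R)*(2*R) = 4*R²)
U(l, t) = l + 2*t
U(A(-5, 6), -1*4 + (b(6) - 1*0))*(-608) = ((-5 + 6) + 2*(-1*4 + (4*6² - 1*0)))*(-608) = (1 + 2*(-4 + (4*36 + 0)))*(-608) = (1 + 2*(-4 + (144 + 0)))*(-608) = (1 + 2*(-4 + 144))*(-608) = (1 + 2*140)*(-608) = (1 + 280)*(-608) = 281*(-608) = -170848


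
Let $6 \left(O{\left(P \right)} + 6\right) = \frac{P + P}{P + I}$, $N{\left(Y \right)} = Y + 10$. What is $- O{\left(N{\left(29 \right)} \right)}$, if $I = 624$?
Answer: $\frac{305}{51} \approx 5.9804$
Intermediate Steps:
$N{\left(Y \right)} = 10 + Y$
$O{\left(P \right)} = -6 + \frac{P}{3 \left(624 + P\right)}$ ($O{\left(P \right)} = -6 + \frac{\left(P + P\right) \frac{1}{P + 624}}{6} = -6 + \frac{2 P \frac{1}{624 + P}}{6} = -6 + \frac{P}{3 \left(624 + P\right)}$)
$- O{\left(N{\left(29 \right)} \right)} = - \frac{-11232 - 17 \left(10 + 29\right)}{3 \left(624 + \left(10 + 29\right)\right)} = - \frac{-11232 - 663}{3 \left(624 + 39\right)} = - \frac{-11232 - 663}{3 \cdot 663} = - \frac{-11895}{3 \cdot 663} = \left(-1\right) \left(- \frac{305}{51}\right) = \frac{305}{51}$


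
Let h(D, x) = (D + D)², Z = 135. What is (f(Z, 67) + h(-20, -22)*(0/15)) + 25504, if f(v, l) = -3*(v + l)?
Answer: 24898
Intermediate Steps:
h(D, x) = 4*D² (h(D, x) = (2*D)² = 4*D²)
f(v, l) = -3*l - 3*v (f(v, l) = -3*(l + v) = -3*l - 3*v)
(f(Z, 67) + h(-20, -22)*(0/15)) + 25504 = ((-3*67 - 3*135) + (4*(-20)²)*(0/15)) + 25504 = ((-201 - 405) + (4*400)*(0*(1/15))) + 25504 = (-606 + 1600*0) + 25504 = (-606 + 0) + 25504 = -606 + 25504 = 24898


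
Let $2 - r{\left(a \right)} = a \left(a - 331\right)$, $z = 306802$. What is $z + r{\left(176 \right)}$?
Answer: $334084$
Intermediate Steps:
$r{\left(a \right)} = 2 - a \left(-331 + a\right)$ ($r{\left(a \right)} = 2 - a \left(a - 331\right) = 2 - a \left(-331 + a\right)$)
$z + r{\left(176 \right)} = 306802 + \left(2 - 176^{2} + 331 \cdot 176\right) = 306802 + \left(2 - 30976 + 58256\right) = 306802 + 27282 = 334084$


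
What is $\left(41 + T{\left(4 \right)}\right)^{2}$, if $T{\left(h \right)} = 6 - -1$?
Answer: $2304$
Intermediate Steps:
$T{\left(h \right)} = 7$ ($T{\left(h \right)} = 6 + 1 = 7$)
$\left(41 + T{\left(4 \right)}\right)^{2} = \left(41 + 7\right)^{2} = 48^{2} = 2304$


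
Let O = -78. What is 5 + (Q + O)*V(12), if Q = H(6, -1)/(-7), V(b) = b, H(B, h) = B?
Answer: -6589/7 ≈ -941.29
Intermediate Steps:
Q = -6/7 (Q = 6/(-7) = 6*(-1/7) = -6/7 ≈ -0.85714)
5 + (Q + O)*V(12) = 5 + (-6/7 - 78)*12 = 5 - 552/7*12 = 5 - 6624/7 = -6589/7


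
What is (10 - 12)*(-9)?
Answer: 18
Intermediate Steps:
(10 - 12)*(-9) = -2*(-9) = 18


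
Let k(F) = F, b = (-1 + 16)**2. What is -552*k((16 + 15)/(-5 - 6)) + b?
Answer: 19587/11 ≈ 1780.6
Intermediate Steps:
b = 225 (b = 15**2 = 225)
-552*k((16 + 15)/(-5 - 6)) + b = -552*(16 + 15)/(-5 - 6) + 225 = -17112/(-11) + 225 = -17112*(-1)/11 + 225 = -552*(-31/11) + 225 = 17112/11 + 225 = 19587/11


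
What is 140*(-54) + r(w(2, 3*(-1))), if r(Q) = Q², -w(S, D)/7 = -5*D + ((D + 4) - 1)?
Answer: 3465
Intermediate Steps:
w(S, D) = -21 + 28*D (w(S, D) = -7*(-5*D + ((D + 4) - 1)) = -7*(-5*D + ((4 + D) - 1)) = -7*(-5*D + (3 + D)) = -7*(3 - 4*D) = -21 + 28*D)
140*(-54) + r(w(2, 3*(-1))) = 140*(-54) + (-21 + 28*(3*(-1)))² = -7560 + (-21 + 28*(-3))² = -7560 + (-21 - 84)² = -7560 + (-105)² = -7560 + 11025 = 3465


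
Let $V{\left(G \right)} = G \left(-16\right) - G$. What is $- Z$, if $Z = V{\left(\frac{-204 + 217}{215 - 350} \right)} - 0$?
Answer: $- \frac{221}{135} \approx -1.637$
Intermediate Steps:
$V{\left(G \right)} = - 17 G$ ($V{\left(G \right)} = - 16 G - G = - 17 G$)
$Z = \frac{221}{135}$ ($Z = - 17 \frac{-204 + 217}{215 - 350} - 0 = - 17 \frac{13}{-135} + 0 = - 17 \cdot 13 \left(- \frac{1}{135}\right) + 0 = \left(-17\right) \left(- \frac{13}{135}\right) + 0 = \frac{221}{135} + 0 = \frac{221}{135} \approx 1.637$)
$- Z = \left(-1\right) \frac{221}{135} = - \frac{221}{135}$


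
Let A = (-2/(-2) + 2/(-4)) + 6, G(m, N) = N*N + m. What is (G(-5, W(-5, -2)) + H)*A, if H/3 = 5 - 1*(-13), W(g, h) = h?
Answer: 689/2 ≈ 344.50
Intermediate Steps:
G(m, N) = m + N² (G(m, N) = N² + m = m + N²)
H = 54 (H = 3*(5 - 1*(-13)) = 3*(5 + 13) = 3*18 = 54)
A = 13/2 (A = (-2*(-½) + 2*(-¼)) + 6 = (1 - ½) + 6 = ½ + 6 = 13/2 ≈ 6.5000)
(G(-5, W(-5, -2)) + H)*A = ((-5 + (-2)²) + 54)*(13/2) = ((-5 + 4) + 54)*(13/2) = (-1 + 54)*(13/2) = 53*(13/2) = 689/2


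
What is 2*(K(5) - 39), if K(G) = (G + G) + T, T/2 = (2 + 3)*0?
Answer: -58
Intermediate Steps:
T = 0 (T = 2*((2 + 3)*0) = 2*(5*0) = 2*0 = 0)
K(G) = 2*G (K(G) = (G + G) + 0 = 2*G + 0 = 2*G)
2*(K(5) - 39) = 2*(2*5 - 39) = 2*(10 - 39) = 2*(-29) = -58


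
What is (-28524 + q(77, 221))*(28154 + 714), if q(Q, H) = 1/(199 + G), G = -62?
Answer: -112809995116/137 ≈ -8.2343e+8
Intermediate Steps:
q(Q, H) = 1/137 (q(Q, H) = 1/(199 - 62) = 1/137)
(-28524 + q(77, 221))*(28154 + 714) = (-28524 + 1/137)*(28154 + 714) = -3907787/137*28868 = -112809995116/137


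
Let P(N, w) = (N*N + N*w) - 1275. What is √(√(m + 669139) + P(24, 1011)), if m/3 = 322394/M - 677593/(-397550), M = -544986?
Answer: √(1229077142739358112596500 + 7221972810*√34900384196114672457547338)/7221972810 ≈ 156.15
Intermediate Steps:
m = 120555481999/36109864050 (m = 3*(322394/(-544986) - 677593/(-397550)) = 3*(322394*(-1/544986) - 677593*(-1/397550)) = 3*(-161197/272493 + 677593/397550) = 3*(120555481999/108329592150) = 120555481999/36109864050 ≈ 3.3386)
P(N, w) = -1275 + N² + N*w (P(N, w) = (N² + N*w) - 1275 = -1275 + N² + N*w)
√(√(m + 669139) + P(24, 1011)) = √(√(120555481999/36109864050 + 669139) + (-1275 + 24² + 24*1011)) = √(√(24162638876034949/36109864050) + (-1275 + 576 + 24264)) = √(√34900384196114672457547338/7221972810 + 23565) = √(23565 + √34900384196114672457547338/7221972810)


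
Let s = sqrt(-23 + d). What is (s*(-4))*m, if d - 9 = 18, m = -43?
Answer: 344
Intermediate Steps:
d = 27 (d = 9 + 18 = 27)
s = 2 (s = sqrt(-23 + 27) = sqrt(4) = 2)
(s*(-4))*m = (2*(-4))*(-43) = -8*(-43) = 344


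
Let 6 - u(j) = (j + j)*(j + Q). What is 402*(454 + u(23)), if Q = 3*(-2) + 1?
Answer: -147936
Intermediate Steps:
Q = -5 (Q = -6 + 1 = -5)
u(j) = 6 - 2*j*(-5 + j) (u(j) = 6 - (j + j)*(j - 5) = 6 - 2*j*(-5 + j))
402*(454 + u(23)) = 402*(454 + (6 - 2*23**2 + 10*23)) = 402*(454 + (6 - 2*529 + 230)) = 402*(454 + (6 - 1058 + 230)) = 402*(454 - 822) = 402*(-368) = -147936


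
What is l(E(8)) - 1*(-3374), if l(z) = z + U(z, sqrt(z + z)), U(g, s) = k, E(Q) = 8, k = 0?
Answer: 3382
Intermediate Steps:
U(g, s) = 0
l(z) = z (l(z) = z + 0 = z)
l(E(8)) - 1*(-3374) = 8 - 1*(-3374) = 8 + 3374 = 3382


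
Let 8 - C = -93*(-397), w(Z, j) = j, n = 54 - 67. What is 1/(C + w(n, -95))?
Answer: -1/37008 ≈ -2.7021e-5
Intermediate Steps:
n = -13
C = -36913 (C = 8 - (-93)*(-397) = 8 - 1*36921 = 8 - 36921 = -36913)
1/(C + w(n, -95)) = 1/(-36913 - 95) = 1/(-37008) = -1/37008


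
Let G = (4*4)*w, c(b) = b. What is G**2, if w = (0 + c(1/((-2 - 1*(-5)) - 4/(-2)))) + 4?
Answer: 112896/25 ≈ 4515.8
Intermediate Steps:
w = 21/5 (w = (0 + 1/((-2 - 1*(-5)) - 4/(-2))) + 4 = (0 + 1/((-2 + 5) - 4*(-1/2))) + 4 = (0 + 1/(3 + 2)) + 4 = (0 + 1/5) + 4 = 1/5 + 4 = 21/5 ≈ 4.2000)
G = 336/5 (G = (4*4)*(21/5) = 16*(21/5) = 336/5 ≈ 67.200)
G**2 = (336/5)**2 = 112896/25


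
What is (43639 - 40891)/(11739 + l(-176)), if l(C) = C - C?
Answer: 916/3913 ≈ 0.23409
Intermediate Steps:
l(C) = 0
(43639 - 40891)/(11739 + l(-176)) = (43639 - 40891)/(11739 + 0) = 2748/11739 = 2748*(1/11739) = 916/3913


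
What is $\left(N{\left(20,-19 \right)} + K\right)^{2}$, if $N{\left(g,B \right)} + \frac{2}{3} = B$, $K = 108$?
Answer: $\frac{70225}{9} \approx 7802.8$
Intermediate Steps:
$N{\left(g,B \right)} = - \frac{2}{3} + B$
$\left(N{\left(20,-19 \right)} + K\right)^{2} = \left(\left(- \frac{2}{3} - 19\right) + 108\right)^{2} = \left(- \frac{59}{3} + 108\right)^{2} = \left(\frac{265}{3}\right)^{2} = \frac{70225}{9}$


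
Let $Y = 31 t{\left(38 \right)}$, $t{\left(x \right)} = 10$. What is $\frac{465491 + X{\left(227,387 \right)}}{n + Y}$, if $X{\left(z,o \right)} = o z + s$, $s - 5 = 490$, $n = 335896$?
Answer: $\frac{553835}{336206} \approx 1.6473$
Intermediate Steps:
$s = 495$ ($s = 5 + 490 = 495$)
$Y = 310$ ($Y = 31 \cdot 10 = 310$)
$X{\left(z,o \right)} = 495 + o z$ ($X{\left(z,o \right)} = o z + 495 = 495 + o z$)
$\frac{465491 + X{\left(227,387 \right)}}{n + Y} = \frac{465491 + \left(495 + 387 \cdot 227\right)}{335896 + 310} = \frac{465491 + \left(495 + 87849\right)}{336206} = \left(465491 + 88344\right) \frac{1}{336206} = 553835 \cdot \frac{1}{336206} = \frac{553835}{336206}$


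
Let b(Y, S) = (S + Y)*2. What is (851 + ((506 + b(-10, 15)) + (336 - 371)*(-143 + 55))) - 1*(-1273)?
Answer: 5720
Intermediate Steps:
b(Y, S) = 2*S + 2*Y
(851 + ((506 + b(-10, 15)) + (336 - 371)*(-143 + 55))) - 1*(-1273) = (851 + ((506 + (2*15 + 2*(-10))) + (336 - 371)*(-143 + 55))) - 1*(-1273) = (851 + ((506 + (30 - 20)) - 35*(-88))) + 1273 = (851 + ((506 + 10) + 3080)) + 1273 = (851 + (516 + 3080)) + 1273 = (851 + 3596) + 1273 = 4447 + 1273 = 5720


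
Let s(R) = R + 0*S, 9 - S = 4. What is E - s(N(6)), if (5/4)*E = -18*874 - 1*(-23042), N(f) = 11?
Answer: 5837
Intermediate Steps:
S = 5 (S = 9 - 1*4 = 9 - 4 = 5)
E = 5848 (E = 4*(-18*874 - 1*(-23042))/5 = 4*(-15732 + 23042)/5 = (4/5)*7310 = 5848)
s(R) = R (s(R) = R + 0*5 = R + 0 = R)
E - s(N(6)) = 5848 - 1*11 = 5848 - 11 = 5837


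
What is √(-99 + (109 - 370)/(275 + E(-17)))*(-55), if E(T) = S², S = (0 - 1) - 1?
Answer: -55*I*√96038/31 ≈ -549.82*I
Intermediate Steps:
S = -2 (S = -1 - 1 = -2)
E(T) = 4 (E(T) = (-2)² = 4)
√(-99 + (109 - 370)/(275 + E(-17)))*(-55) = √(-99 + (109 - 370)/(275 + 4))*(-55) = √(-99 - 261/279)*(-55) = √(-99 - 261*1/279)*(-55) = √(-99 - 29/31)*(-55) = √(-3098/31)*(-55) = (I*√96038/31)*(-55) = -55*I*√96038/31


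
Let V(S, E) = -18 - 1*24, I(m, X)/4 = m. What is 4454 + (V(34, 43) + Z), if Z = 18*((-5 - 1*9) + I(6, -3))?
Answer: 4592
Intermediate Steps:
I(m, X) = 4*m
V(S, E) = -42 (V(S, E) = -18 - 24 = -42)
Z = 180 (Z = 18*((-5 - 1*9) + 4*6) = 18*((-5 - 9) + 24) = 18*(-14 + 24) = 18*10 = 180)
4454 + (V(34, 43) + Z) = 4454 + (-42 + 180) = 4454 + 138 = 4592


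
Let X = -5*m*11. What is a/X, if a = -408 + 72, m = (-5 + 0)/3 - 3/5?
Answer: -504/187 ≈ -2.6952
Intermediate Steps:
m = -34/15 (m = -5*⅓ - 3*⅕ = -5/3 - ⅗ = -34/15 ≈ -2.2667)
a = -336
X = 374/3 (X = -5*(-34/15)*11 = (34/3)*11 = 374/3 ≈ 124.67)
a/X = -336/374/3 = -336*3/374 = -504/187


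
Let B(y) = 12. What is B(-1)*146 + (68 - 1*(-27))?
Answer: 1847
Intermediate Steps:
B(-1)*146 + (68 - 1*(-27)) = 12*146 + (68 - 1*(-27)) = 1752 + (68 + 27) = 1752 + 95 = 1847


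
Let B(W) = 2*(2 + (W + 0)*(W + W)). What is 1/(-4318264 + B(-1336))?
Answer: 1/2821324 ≈ 3.5444e-7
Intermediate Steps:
B(W) = 4 + 4*W**2 (B(W) = 2*(2 + W*(2*W)) = 2*(2 + 2*W**2) = 4 + 4*W**2)
1/(-4318264 + B(-1336)) = 1/(-4318264 + (4 + 4*(-1336)**2)) = 1/(-4318264 + (4 + 4*1784896)) = 1/(-4318264 + (4 + 7139584)) = 1/(-4318264 + 7139588) = 1/2821324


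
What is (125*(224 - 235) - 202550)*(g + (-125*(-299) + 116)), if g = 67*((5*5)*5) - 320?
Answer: -9287968050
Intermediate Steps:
g = 8055 (g = 67*(25*5) - 320 = 67*125 - 320 = 8375 - 320 = 8055)
(125*(224 - 235) - 202550)*(g + (-125*(-299) + 116)) = (125*(224 - 235) - 202550)*(8055 + (-125*(-299) + 116)) = (125*(-11) - 202550)*(8055 + (37375 + 116)) = (-1375 - 202550)*(8055 + 37491) = -203925*45546 = -9287968050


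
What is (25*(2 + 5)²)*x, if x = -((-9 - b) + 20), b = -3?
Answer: -17150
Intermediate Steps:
x = -14 (x = -((-9 - 1*(-3)) + 20) = -((-9 + 3) + 20) = -(-6 + 20) = -1*14 = -14)
(25*(2 + 5)²)*x = (25*(2 + 5)²)*(-14) = (25*7²)*(-14) = (25*49)*(-14) = 1225*(-14) = -17150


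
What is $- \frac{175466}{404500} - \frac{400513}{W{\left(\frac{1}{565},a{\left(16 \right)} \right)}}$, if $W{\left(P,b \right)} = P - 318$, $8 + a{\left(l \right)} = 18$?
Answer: $\frac{45751358250873}{36338055250} \approx 1259.0$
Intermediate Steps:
$a{\left(l \right)} = 10$ ($a{\left(l \right)} = -8 + 18 = 10$)
$W{\left(P,b \right)} = -318 + P$
$- \frac{175466}{404500} - \frac{400513}{W{\left(\frac{1}{565},a{\left(16 \right)} \right)}} = - \frac{175466}{404500} - \frac{400513}{-318 + \frac{1}{565}} = \left(-175466\right) \frac{1}{404500} - \frac{400513}{-318 + \frac{1}{565}} = - \frac{87733}{202250} - \frac{400513}{- \frac{179669}{565}} = - \frac{87733}{202250} - - \frac{226289845}{179669} = - \frac{87733}{202250} + \frac{226289845}{179669} = \frac{45751358250873}{36338055250}$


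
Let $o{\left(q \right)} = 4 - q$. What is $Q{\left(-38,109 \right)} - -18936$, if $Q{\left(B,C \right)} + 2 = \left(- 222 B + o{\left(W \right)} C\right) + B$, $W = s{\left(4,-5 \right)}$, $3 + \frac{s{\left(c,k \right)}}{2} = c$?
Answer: $27550$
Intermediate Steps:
$s{\left(c,k \right)} = -6 + 2 c$
$W = 2$ ($W = -6 + 2 \cdot 4 = -6 + 8 = 2$)
$Q{\left(B,C \right)} = -2 - 221 B + 2 C$ ($Q{\left(B,C \right)} = -2 - \left(221 B - \left(4 - 2\right) C\right) = -2 - \left(- 2 C + 221 B\right) = -2 - 221 B + 2 C$)
$Q{\left(-38,109 \right)} - -18936 = \left(-2 - -8398 + 2 \cdot 109\right) - -18936 = \left(-2 + 8398 + 218\right) + 18936 = 8614 + 18936 = 27550$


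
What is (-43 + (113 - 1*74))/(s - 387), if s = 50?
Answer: 4/337 ≈ 0.011869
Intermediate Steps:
(-43 + (113 - 1*74))/(s - 387) = (-43 + (113 - 1*74))/(50 - 387) = (-43 + (113 - 74))/(-337) = (-43 + 39)*(-1/337) = -4*(-1/337) = 4/337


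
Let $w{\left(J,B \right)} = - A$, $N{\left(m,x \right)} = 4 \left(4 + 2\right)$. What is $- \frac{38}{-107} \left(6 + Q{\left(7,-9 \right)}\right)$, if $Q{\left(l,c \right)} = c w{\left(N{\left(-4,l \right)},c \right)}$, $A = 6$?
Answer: $\frac{2280}{107} \approx 21.308$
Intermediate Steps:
$N{\left(m,x \right)} = 24$ ($N{\left(m,x \right)} = 4 \cdot 6 = 24$)
$w{\left(J,B \right)} = -6$ ($w{\left(J,B \right)} = \left(-1\right) 6 = -6$)
$Q{\left(l,c \right)} = - 6 c$ ($Q{\left(l,c \right)} = c \left(-6\right) = - 6 c$)
$- \frac{38}{-107} \left(6 + Q{\left(7,-9 \right)}\right) = - \frac{38}{-107} \left(6 - -54\right) = \left(-38\right) \left(- \frac{1}{107}\right) \left(6 + 54\right) = \frac{38}{107} \cdot 60 = \frac{2280}{107}$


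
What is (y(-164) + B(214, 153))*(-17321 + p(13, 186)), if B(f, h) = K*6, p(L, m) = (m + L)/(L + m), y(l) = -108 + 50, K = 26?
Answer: -1697360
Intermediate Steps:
y(l) = -58
p(L, m) = 1 (p(L, m) = (L + m)/(L + m) = 1)
B(f, h) = 156 (B(f, h) = 26*6 = 156)
(y(-164) + B(214, 153))*(-17321 + p(13, 186)) = (-58 + 156)*(-17321 + 1) = 98*(-17320) = -1697360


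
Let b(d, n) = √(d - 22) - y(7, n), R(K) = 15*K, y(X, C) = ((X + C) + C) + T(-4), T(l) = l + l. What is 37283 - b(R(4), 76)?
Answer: 37434 - √38 ≈ 37428.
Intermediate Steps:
T(l) = 2*l
y(X, C) = -8 + X + 2*C (y(X, C) = ((X + C) + C) + 2*(-4) = ((C + X) + C) - 8 = (X + 2*C) - 8 = -8 + X + 2*C)
b(d, n) = 1 + √(-22 + d) - 2*n (b(d, n) = √(d - 22) - (-8 + 7 + 2*n) = √(-22 + d) - (-1 + 2*n) = √(-22 + d) + (1 - 2*n) = 1 + √(-22 + d) - 2*n)
37283 - b(R(4), 76) = 37283 - (1 + √(-22 + 15*4) - 2*76) = 37283 - (1 + √(-22 + 60) - 152) = 37283 - (1 + √38 - 152) = 37283 - (-151 + √38) = 37283 + (151 - √38) = 37434 - √38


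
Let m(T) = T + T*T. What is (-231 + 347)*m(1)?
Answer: 232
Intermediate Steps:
m(T) = T + T²
(-231 + 347)*m(1) = (-231 + 347)*(1*(1 + 1)) = 116*(1*2) = 116*2 = 232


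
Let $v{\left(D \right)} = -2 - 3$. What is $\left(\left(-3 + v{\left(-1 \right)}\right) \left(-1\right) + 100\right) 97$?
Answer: $10476$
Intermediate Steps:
$v{\left(D \right)} = -5$ ($v{\left(D \right)} = -2 - 3 = -5$)
$\left(\left(-3 + v{\left(-1 \right)}\right) \left(-1\right) + 100\right) 97 = \left(\left(-3 - 5\right) \left(-1\right) + 100\right) 97 = \left(\left(-8\right) \left(-1\right) + 100\right) 97 = \left(8 + 100\right) 97 = 108 \cdot 97 = 10476$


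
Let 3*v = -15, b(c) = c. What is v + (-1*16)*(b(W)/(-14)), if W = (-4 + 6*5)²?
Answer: 5373/7 ≈ 767.57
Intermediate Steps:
W = 676 (W = (-4 + 30)² = 26² = 676)
v = -5 (v = (⅓)*(-15) = -5)
v + (-1*16)*(b(W)/(-14)) = -5 + (-1*16)*(676/(-14)) = -5 - 10816*(-1)/14 = -5 - 16*(-338/7) = -5 + 5408/7 = 5373/7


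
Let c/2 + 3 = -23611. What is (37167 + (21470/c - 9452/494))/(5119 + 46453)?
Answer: 216668148577/300801838376 ≈ 0.72030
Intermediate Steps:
c = -47228 (c = -6 + 2*(-23611) = -6 - 47222 = -47228)
(37167 + (21470/c - 9452/494))/(5119 + 46453) = (37167 + (21470/(-47228) - 9452/494))/(5119 + 46453) = (37167 + (21470*(-1/47228) - 9452*1/494))/51572 = (37167 + (-10735/23614 - 4726/247))*(1/51572) = (37167 - 114251309/5832658)*(1/51572) = (216668148577/5832658)*(1/51572) = 216668148577/300801838376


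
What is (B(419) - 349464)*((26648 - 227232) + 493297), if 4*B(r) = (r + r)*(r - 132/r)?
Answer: -153234962787/2 ≈ -7.6617e+10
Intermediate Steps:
B(r) = r*(r - 132/r)/2 (B(r) = ((r + r)*(r - 132/r))/4 = ((2*r)*(r - 132/r))/4 = (2*r*(r - 132/r))/4 = r*(r - 132/r)/2)
(B(419) - 349464)*((26648 - 227232) + 493297) = ((-66 + (½)*419²) - 349464)*((26648 - 227232) + 493297) = ((-66 + (½)*175561) - 349464)*(-200584 + 493297) = ((-66 + 175561/2) - 349464)*292713 = (175429/2 - 349464)*292713 = -523499/2*292713 = -153234962787/2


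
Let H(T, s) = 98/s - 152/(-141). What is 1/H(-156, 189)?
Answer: 1269/2026 ≈ 0.62636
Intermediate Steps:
H(T, s) = 152/141 + 98/s (H(T, s) = 98/s - 152*(-1/141) = 98/s + 152/141 = 152/141 + 98/s)
1/H(-156, 189) = 1/(152/141 + 98/189) = 1/(152/141 + 98*(1/189)) = 1/(152/141 + 14/27) = 1/(2026/1269) = 1269/2026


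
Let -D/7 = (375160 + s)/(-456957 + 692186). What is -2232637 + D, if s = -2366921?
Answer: -525167026546/235229 ≈ -2.2326e+6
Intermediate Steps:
D = 13942327/235229 (D = -7*(375160 - 2366921)/(-456957 + 692186) = -(-13942327)/235229 = -7*(-1991761/235229) = 13942327/235229 ≈ 59.271)
-2232637 + D = -2232637 + 13942327/235229 = -525167026546/235229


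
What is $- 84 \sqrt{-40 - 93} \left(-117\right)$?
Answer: $9828 i \sqrt{133} \approx 1.1334 \cdot 10^{5} i$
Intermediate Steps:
$- 84 \sqrt{-40 - 93} \left(-117\right) = - 84 \sqrt{-133} \left(-117\right) = - 84 i \sqrt{133} \left(-117\right) = 9828 i \sqrt{133}$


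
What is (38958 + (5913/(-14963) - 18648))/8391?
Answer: 101297539/41851511 ≈ 2.4204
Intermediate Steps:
(38958 + (5913/(-14963) - 18648))/8391 = (38958 + (5913*(-1/14963) - 18648))*(1/8391) = (38958 + (-5913/14963 - 18648))*(1/8391) = (38958 - 279035937/14963)*(1/8391) = (303892617/14963)*(1/8391) = 101297539/41851511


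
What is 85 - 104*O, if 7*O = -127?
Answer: 13803/7 ≈ 1971.9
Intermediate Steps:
O = -127/7 (O = (1/7)*(-127) = -127/7 ≈ -18.143)
85 - 104*O = 85 - 104*(-127/7) = 85 + 13208/7 = 13803/7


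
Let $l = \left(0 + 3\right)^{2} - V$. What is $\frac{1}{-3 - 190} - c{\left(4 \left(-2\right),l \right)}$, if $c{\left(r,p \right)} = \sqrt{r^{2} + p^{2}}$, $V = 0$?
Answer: $- \frac{1}{193} - \sqrt{145} \approx -12.047$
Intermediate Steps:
$l = 9$ ($l = \left(0 + 3\right)^{2} - 0 = 3^{2} + 0 = 9 + 0 = 9$)
$c{\left(r,p \right)} = \sqrt{p^{2} + r^{2}}$
$\frac{1}{-3 - 190} - c{\left(4 \left(-2\right),l \right)} = \frac{1}{-3 - 190} - \sqrt{9^{2} + \left(4 \left(-2\right)\right)^{2}} = \frac{1}{-193} - \sqrt{81 + \left(-8\right)^{2}} = - \frac{1}{193} - \sqrt{81 + 64} = - \frac{1}{193} - \sqrt{145}$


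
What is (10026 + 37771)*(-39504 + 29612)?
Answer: -472807924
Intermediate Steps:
(10026 + 37771)*(-39504 + 29612) = 47797*(-9892) = -472807924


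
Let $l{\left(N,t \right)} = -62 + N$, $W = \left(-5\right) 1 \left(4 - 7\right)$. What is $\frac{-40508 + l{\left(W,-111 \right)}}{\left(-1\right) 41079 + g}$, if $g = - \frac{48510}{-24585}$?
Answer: $\frac{6042695}{6120477} \approx 0.98729$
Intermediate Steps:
$W = 15$ ($W = \left(-5\right) \left(-3\right) = 15$)
$g = \frac{294}{149}$ ($g = \left(-48510\right) \left(- \frac{1}{24585}\right) = \frac{294}{149} \approx 1.9732$)
$\frac{-40508 + l{\left(W,-111 \right)}}{\left(-1\right) 41079 + g} = \frac{-40508 + \left(-62 + 15\right)}{\left(-1\right) 41079 + \frac{294}{149}} = \frac{-40508 - 47}{-41079 + \frac{294}{149}} = - \frac{40555}{- \frac{6120477}{149}} = \left(-40555\right) \left(- \frac{149}{6120477}\right) = \frac{6042695}{6120477}$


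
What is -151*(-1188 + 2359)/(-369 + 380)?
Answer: -176821/11 ≈ -16075.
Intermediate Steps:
-151*(-1188 + 2359)/(-369 + 380) = -176821/11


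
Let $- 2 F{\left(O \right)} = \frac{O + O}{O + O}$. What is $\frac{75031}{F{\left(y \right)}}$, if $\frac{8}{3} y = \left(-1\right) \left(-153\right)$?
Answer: $-150062$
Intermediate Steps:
$y = \frac{459}{8}$ ($y = \frac{3 \left(\left(-1\right) \left(-153\right)\right)}{8} = \frac{3}{8} \cdot 153 = \frac{459}{8} \approx 57.375$)
$F{\left(O \right)} = - \frac{1}{2}$ ($F{\left(O \right)} = - \frac{\left(O + O\right) \frac{1}{O + O}}{2} = - \frac{2 O \frac{1}{2 O}}{2} = \left(- \frac{1}{2}\right) 1 = - \frac{1}{2}$)
$\frac{75031}{F{\left(y \right)}} = \frac{75031}{- \frac{1}{2}} = 75031 \left(-2\right) = -150062$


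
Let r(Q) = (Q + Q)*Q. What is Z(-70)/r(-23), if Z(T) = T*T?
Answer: 2450/529 ≈ 4.6314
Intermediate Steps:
Z(T) = T²
r(Q) = 2*Q² (r(Q) = (2*Q)*Q = 2*Q²)
Z(-70)/r(-23) = (-70)²/((2*(-23)²)) = 4900/((2*529)) = 4900/1058 = 4900*(1/1058) = 2450/529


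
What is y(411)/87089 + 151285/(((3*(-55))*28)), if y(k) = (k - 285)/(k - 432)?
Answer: -2635057417/80470236 ≈ -32.746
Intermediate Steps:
y(k) = (-285 + k)/(-432 + k)
y(411)/87089 + 151285/(((3*(-55))*28)) = ((-285 + 411)/(-432 + 411))/87089 + 151285/(((3*(-55))*28)) = (126/(-21))*(1/87089) + 151285/((-165*28)) = -1/21*126*(1/87089) + 151285/(-4620) = -6*1/87089 + 151285*(-1/4620) = -6/87089 - 30257/924 = -2635057417/80470236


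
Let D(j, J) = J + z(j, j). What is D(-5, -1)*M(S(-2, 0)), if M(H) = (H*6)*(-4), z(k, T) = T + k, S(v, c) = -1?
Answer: -264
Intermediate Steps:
D(j, J) = J + 2*j (D(j, J) = J + (j + j) = J + 2*j)
M(H) = -24*H (M(H) = (6*H)*(-4) = -24*H)
D(-5, -1)*M(S(-2, 0)) = (-1 + 2*(-5))*(-24*(-1)) = (-1 - 10)*24 = -11*24 = -264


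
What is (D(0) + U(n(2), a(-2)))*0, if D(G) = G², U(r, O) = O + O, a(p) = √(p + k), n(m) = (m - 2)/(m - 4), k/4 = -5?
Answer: 0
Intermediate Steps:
k = -20 (k = 4*(-5) = -20)
n(m) = (-2 + m)/(-4 + m)
a(p) = √(-20 + p) (a(p) = √(p - 20) = √(-20 + p))
U(r, O) = 2*O
(D(0) + U(n(2), a(-2)))*0 = (0² + 2*√(-20 - 2))*0 = (0 + 2*√(-22))*0 = (0 + 2*(I*√22))*0 = (0 + 2*I*√22)*0 = (2*I*√22)*0 = 0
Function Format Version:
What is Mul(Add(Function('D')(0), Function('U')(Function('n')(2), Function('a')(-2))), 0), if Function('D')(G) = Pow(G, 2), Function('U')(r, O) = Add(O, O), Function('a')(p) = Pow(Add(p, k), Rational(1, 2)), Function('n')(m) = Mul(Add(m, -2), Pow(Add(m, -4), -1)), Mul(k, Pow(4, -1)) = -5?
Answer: 0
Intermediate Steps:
k = -20 (k = Mul(4, -5) = -20)
Function('n')(m) = Mul(Pow(Add(-4, m), -1), Add(-2, m)) (Function('n')(m) = Mul(Add(-2, m), Pow(Add(-4, m), -1)) = Mul(Pow(Add(-4, m), -1), Add(-2, m)))
Function('a')(p) = Pow(Add(-20, p), Rational(1, 2)) (Function('a')(p) = Pow(Add(p, -20), Rational(1, 2)) = Pow(Add(-20, p), Rational(1, 2)))
Function('U')(r, O) = Mul(2, O)
Mul(Add(Function('D')(0), Function('U')(Function('n')(2), Function('a')(-2))), 0) = Mul(Add(Pow(0, 2), Mul(2, Pow(Add(-20, -2), Rational(1, 2)))), 0) = Mul(Add(0, Mul(2, Pow(-22, Rational(1, 2)))), 0) = Mul(Add(0, Mul(2, Mul(I, Pow(22, Rational(1, 2))))), 0) = Mul(Add(0, Mul(2, I, Pow(22, Rational(1, 2)))), 0) = Mul(Mul(2, I, Pow(22, Rational(1, 2))), 0) = 0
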